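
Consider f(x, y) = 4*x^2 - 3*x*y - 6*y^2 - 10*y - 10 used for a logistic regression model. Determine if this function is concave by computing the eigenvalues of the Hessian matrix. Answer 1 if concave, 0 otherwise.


The Hessian of f(x,y) = 4*x^2 - 3*x*y - 6*y^2 - 10*y - 10 is:
H = [[8, -3], [-3, -12]]
Trace = 8 - 12 = -4
Determinant = 8*-12 - (-3)^2 = -105
Discriminant = (-4)^2 - 4*-105 = 436.0
Eigenvalues: lambda_1 = -12.4403, lambda_2 = 8.4403
The function is not concave.

0


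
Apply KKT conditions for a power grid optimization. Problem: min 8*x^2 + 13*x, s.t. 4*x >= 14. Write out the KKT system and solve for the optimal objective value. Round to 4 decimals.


Step 1: Try lambda = 0 (constraint inactive).
x_unc = -13/(2*8) = -0.8125
Check: 4*-0.8125 = -3.25 < 14 -- violated!
Step 2: Constraint must be active: 4*x = 14
x* = 14/4 = 3.5
lambda = (2*8*3.5 + 13)/4 = 17.25
Step 3: Compute optimal value.
f(x*) = 8*3.5^2 + 13*3.5 = 143.5


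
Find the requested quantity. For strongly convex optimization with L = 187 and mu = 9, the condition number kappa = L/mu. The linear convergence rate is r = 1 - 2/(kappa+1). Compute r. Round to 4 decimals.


Step 1: Compute the condition number.
kappa = L/mu = 187/9 = 20.7778
Step 2: Compute the convergence rate.
r = 1 - 2/(kappa + 1) = 1 - 2*mu/(L + mu) = (L - mu)/(L + mu) = 178/196 = 0.9082


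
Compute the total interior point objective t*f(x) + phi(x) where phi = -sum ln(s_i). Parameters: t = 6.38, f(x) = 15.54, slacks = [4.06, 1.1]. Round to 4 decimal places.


Step 1: Compute log-barrier.
ln values: [1.4012, 0.0953]
phi = -(1.4012 + 0.0953) = -1.4965
Step 2: Compute augmented objective.
t*f(x) = 6.38*15.54 = 99.1452
Total = 99.1452 - 1.4965 = 97.6487


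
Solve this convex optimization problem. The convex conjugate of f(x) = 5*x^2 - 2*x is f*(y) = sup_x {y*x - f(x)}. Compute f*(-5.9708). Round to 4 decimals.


f*(y) = sup_x {y*x - a*x^2 - b*x} = sup_x {(y-b)*x - a*x^2}
FOC: (y - b) - 2a*x = 0 => x* = (y - b)/(2a)
x* = (-5.9708 + 2)/(2*5) = -0.3971
f*(-5.9708) = (y-b)^2/(4a) = (-5.9708 + 2)^2/(4*5)
= 15.7673/20 = 0.7884


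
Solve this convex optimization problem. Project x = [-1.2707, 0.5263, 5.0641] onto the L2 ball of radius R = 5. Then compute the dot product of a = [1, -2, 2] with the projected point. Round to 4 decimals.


Step 1: Compute ||x|| (intermediates to 6 decimals).
||x|| = sqrt((-1.2707)^2 + 0.5263^2 + 5.0641^2) = 5.24755
Step 2: Project.
Since ||x|| > R, scale = R/||x|| = 5/5.24755 = 0.952826, proj(x) = scale * x
proj(x) = [-1.210756, 0.501472, 4.825206]
Step 3: Dot product.
a^T * proj(x) = 1*(-1.210756) - 2*0.501472 + 2*4.825206 = 7.4367


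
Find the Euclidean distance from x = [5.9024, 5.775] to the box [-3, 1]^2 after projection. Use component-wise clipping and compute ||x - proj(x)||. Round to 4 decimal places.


Project each component onto [-3, 1].
clip(5.9024) = 1.0, clip(5.775) = 1.0
Projection = [1.0, 1.0]
Squared diffs: [24.0335, 22.8006]
Distance = sqrt(46.8341) = 6.8435


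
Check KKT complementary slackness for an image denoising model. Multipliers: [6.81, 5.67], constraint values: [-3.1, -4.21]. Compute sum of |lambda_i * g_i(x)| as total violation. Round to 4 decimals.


KKT complementary slackness check:
lambda_1 * g_1 = 6.81 * -3.1 = -21.111
lambda_2 * g_2 = 5.67 * -4.21 = -23.8707
Total violation = 21.111 + 23.8707 = 44.9817


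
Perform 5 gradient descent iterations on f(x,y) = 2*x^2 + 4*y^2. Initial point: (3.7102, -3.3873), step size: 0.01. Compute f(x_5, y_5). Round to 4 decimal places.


Gradient descent on f(x,y) = 2*x^2 + 4*y^2.
Starting point: (3.7102, -3.3873), alpha = 0.01
Step 1: grad_x = 2*2*3.7102 = 14.8408, grad_y = 2*4*-3.3873 = -27.0984
  x_1 = 3.7102 - 0.01*14.8408 = 3.5618
  y_1 = -3.3873 - 0.01*-27.0984 = -3.1163
Step 2: grad_x = 2*2*3.5618 = 14.2472, grad_y = 2*4*-3.1163 = -24.9305
  x_2 = 3.5618 - 0.01*14.2472 = 3.4193
  y_2 = -3.1163 - 0.01*-24.9305 = -2.867
Step 3: grad_x = 2*2*3.4193 = 13.6773, grad_y = 2*4*-2.867 = -22.9361
  x_3 = 3.4193 - 0.01*13.6773 = 3.2825
  y_3 = -2.867 - 0.01*-22.9361 = -2.6376
Step 4: grad_x = 2*2*3.2825 = 13.1302, grad_y = 2*4*-2.6376 = -21.1012
  x_4 = 3.2825 - 0.01*13.1302 = 3.1512
  y_4 = -2.6376 - 0.01*-21.1012 = -2.4266
Step 5: grad_x = 2*2*3.1512 = 12.605, grad_y = 2*4*-2.4266 = -19.4131
  x_5 = 3.1512 - 0.01*12.605 = 3.0252
  y_5 = -2.4266 - 0.01*-19.4131 = -2.2325
f(3.0252, -2.2325) = 2*3.0252^2 + 4*(-2.2325)^2 = 38.24


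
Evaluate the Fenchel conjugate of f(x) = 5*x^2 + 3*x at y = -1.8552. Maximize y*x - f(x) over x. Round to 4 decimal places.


f*(y) = sup_x {y*x - a*x^2 - b*x} = sup_x {(y-b)*x - a*x^2}
FOC: (y - b) - 2a*x = 0 => x* = (y - b)/(2a)
x* = (-1.8552 - 3)/(2*5) = -0.4855
f*(-1.8552) = (y-b)^2/(4a) = (-1.8552 - 3)^2/(4*5)
= 23.573/20 = 1.1786


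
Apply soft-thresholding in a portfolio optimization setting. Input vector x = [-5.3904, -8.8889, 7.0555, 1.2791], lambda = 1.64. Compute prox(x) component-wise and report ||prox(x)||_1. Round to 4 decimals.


Soft-thresholding with lambda = 1.64:
prox(-5.3904) = sign(-5.3904)*max(|-5.3904| - 1.64, 0) = -3.7504
prox(-8.8889) = sign(-8.8889)*max(|-8.8889| - 1.64, 0) = -7.2489
prox(7.0555) = sign(7.0555)*max(|7.0555| - 1.64, 0) = 5.4155
prox(1.2791) = sign(1.2791)*max(|1.2791| - 1.64, 0) = 0.0
prox(x) = [-3.7504, -7.2489, 5.4155, 0.0]
||prox(x)||_1 = 3.7504 + 7.2489 + 5.4155 + 0.0 = 16.4148


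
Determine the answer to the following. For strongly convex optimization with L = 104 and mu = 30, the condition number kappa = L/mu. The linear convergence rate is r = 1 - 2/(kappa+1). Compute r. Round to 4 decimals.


Step 1: Compute the condition number.
kappa = L/mu = 104/30 = 3.4667
Step 2: Compute the convergence rate.
r = 1 - 2/(kappa + 1) = 1 - 2*mu/(L + mu) = (L - mu)/(L + mu) = 74/134 = 0.5522


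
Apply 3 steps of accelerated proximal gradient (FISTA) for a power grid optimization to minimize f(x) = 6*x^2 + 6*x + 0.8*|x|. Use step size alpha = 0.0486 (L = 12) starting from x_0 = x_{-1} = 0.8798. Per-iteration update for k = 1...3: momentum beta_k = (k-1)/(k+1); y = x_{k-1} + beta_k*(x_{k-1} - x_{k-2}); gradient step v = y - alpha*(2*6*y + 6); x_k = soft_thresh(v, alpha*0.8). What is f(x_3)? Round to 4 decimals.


FISTA on f(x) = 6*x^2 + 6*x + 0.8*|x|
L = 12, alpha = 0.0486
Iteration 1: beta = 0.0, y = 0.8798 + 0.0*(0.8798 - 0.8798) = 0.8798
  grad(y) = 16.5576, v = y - alpha*grad = 0.0751
  prox(v) = soft_thresh(0.0751, 0.0389) = 0.0362
Iteration 2: beta = 0.3333, y = 0.0362 + 0.3333*(0.0362 - 0.8798) = -0.245
  grad(y) = 3.0603, v = y - alpha*grad = -0.3937
  prox(v) = soft_thresh(-0.3937, 0.0389) = -0.3548
Iteration 3: beta = 0.5, y = -0.3548 + 0.5*(-0.3548 - 0.0362) = -0.5503
  grad(y) = -0.6042, v = y - alpha*grad = -0.521
  prox(v) = soft_thresh(-0.521, 0.0389) = -0.4821
f(x_3) = 6*(-0.4821)^2 + 6*(-0.4821) + 0.8*|-0.4821| = -1.1124


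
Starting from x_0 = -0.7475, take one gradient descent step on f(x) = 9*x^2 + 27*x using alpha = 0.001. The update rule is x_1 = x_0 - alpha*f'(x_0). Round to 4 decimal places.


We compute the gradient at x_0 and apply the update.
f'(x) = 18*x + 27
f'(-0.7475) = 18*-0.7475 + 27 = 13.545
x_1 = -0.7475 - 0.001*13.545 = -0.761


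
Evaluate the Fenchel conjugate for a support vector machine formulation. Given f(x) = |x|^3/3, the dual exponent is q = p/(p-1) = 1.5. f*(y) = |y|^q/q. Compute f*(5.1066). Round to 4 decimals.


The conjugate exponent q satisfies 1/p + 1/q = 1.
p = 3, so q = 3/(3 - 1) = 1.5
|y|^q = 5.1066^1.5 = 11.5398
f*(5.1066) = 11.5398 / 1.5 = 7.6932


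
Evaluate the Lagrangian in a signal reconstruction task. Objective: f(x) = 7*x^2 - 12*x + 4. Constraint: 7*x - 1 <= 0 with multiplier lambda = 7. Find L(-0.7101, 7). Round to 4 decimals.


Step 1: Evaluate f(x).
f(-0.7101) = 7*(-0.7101)^2 - 12*(-0.7101) + 4 = 16.0509
Step 2: Evaluate g(x).
g(-0.7101) = 7*-0.7101 - 1 = -5.9707
Step 3: Compute Lagrangian.
L = 16.0509 + 7*-5.9707 = -25.744


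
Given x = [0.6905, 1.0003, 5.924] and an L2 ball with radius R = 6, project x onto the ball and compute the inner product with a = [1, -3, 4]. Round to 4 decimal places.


Step 1: Compute ||x|| (intermediates to 6 decimals).
||x|| = sqrt(0.6905^2 + 1.0003^2 + 5.924^2) = 6.04741
Step 2: Project.
Since ||x|| > R, scale = R/||x|| = 6/6.04741 = 0.99216, proj(x) = scale * x
proj(x) = [0.685086, 0.992458, 5.877556]
Step 3: Dot product.
a^T * proj(x) = 1*0.685086 - 3*0.992458 + 4*5.877556 = 21.2179


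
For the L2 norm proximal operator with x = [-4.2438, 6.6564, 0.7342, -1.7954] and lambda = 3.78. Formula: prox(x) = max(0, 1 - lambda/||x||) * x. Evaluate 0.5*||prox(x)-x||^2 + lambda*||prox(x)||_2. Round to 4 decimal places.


Step 1: Compute ||x||.
||x|| = 8.129
Step 2: Compute scaling factor.
scale = max(0, 1 - 3.78/8.129) = 0.535
Step 3: prox(x) = [-2.2704, 3.5611, 0.3928, -0.9605]
||prox(x)|| = 4.349
Step 4: Proximal objective.
0.5*||prox-x||^2 = 7.1442
lambda*||prox|| = 16.4392
Total = 23.5833


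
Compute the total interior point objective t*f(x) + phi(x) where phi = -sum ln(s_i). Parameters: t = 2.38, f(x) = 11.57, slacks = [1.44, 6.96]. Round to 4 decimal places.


Step 1: Compute log-barrier.
ln values: [0.3646, 1.9402]
phi = -(0.3646 + 1.9402) = -2.3048
Step 2: Compute augmented objective.
t*f(x) = 2.38*11.57 = 27.5366
Total = 27.5366 - 2.3048 = 25.2318


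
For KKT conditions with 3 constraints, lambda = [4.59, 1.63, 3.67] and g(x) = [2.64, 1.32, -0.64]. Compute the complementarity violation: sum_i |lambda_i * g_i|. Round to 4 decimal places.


KKT complementary slackness check:
lambda_1 * g_1 = 4.59 * 2.64 = 12.1176
lambda_2 * g_2 = 1.63 * 1.32 = 2.1516
lambda_3 * g_3 = 3.67 * -0.64 = -2.3488
Total violation = 12.1176 + 2.1516 + 2.3488 = 16.618


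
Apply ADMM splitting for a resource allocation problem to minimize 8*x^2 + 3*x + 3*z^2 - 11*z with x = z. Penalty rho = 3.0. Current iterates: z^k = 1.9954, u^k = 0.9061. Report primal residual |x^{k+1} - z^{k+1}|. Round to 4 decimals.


ADMM iteration with rho = 3.0, z^k = 1.9954, u^k = 0.9061
Step 1: x-update.
Minimize 8*x^2 + 3*x + (3.0/2)*(x - 1.9954 + 0.9061)^2
FOC: (2*8 + 3.0)*x = -3 + 3.0*(1.9954 - 0.9061)
x^{k+1} = 0.0141
Step 2: z-update.
Minimize 3*z^2 - 11*z + (3.0/2)*(0.0141 - z + 0.9061)^2
FOC: (2*3 + 3.0)*z = 11 + 3.0*(0.0141 + 0.9061)
z^{k+1} = 1.529
Step 3: u-update.
u^{k+1} = 0.9061 + 0.0141 - 1.529 = -0.6088
Step 4: Primal residual = |0.0141 - 1.529| = 1.5149


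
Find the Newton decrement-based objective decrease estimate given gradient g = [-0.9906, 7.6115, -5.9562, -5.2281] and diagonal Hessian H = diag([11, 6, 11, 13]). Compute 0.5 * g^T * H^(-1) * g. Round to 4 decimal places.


Step 1: H is diagonal, so H^(-1) * g = [-0.0901, 1.2686, -0.5415, -0.4022].
Step 2: g^T H^(-1) g = sum_i g_i^2 / H_ii
  = (-0.9906)^2/11 + (7.6115)^2/6 + (-5.9562)^2/11 + (-5.2281)^2/13
  = 0.0892 + 9.6558 + 3.2251 + 2.1025 = 15.0727
Step 3: Objective decrease = 0.5 * g^T H^(-1) g = 7.5363


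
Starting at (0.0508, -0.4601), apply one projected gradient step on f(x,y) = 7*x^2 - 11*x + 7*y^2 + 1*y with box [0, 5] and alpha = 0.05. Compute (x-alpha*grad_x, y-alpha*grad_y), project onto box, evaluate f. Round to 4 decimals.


Step 1: Compute gradient at (0.0508, -0.4601).
grad_x = 2*7*0.0508 - 11 = -10.2888
grad_y = 2*7*-0.4601 + 1 = -5.4414
Step 2: Gradient step.
x_raw = 0.0508 - 0.05*-10.2888 = 0.5652
y_raw = -0.4601 - 0.05*-5.4414 = -0.188
Step 3: Project onto [0, 5].
x_proj = clip(0.5652) = 0.5652
y_proj = clip(-0.188) = 0.0
Step 4: Evaluate f.
f(0.5652, 0.0) = -3.9812


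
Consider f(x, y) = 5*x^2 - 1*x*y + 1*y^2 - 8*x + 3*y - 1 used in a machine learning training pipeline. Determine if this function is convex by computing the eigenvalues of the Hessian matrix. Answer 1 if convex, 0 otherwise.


The Hessian of f(x,y) = 5*x^2 - 1*x*y + 1*y^2 - 8*x + 3*y - 1 is:
H = [[10, -1], [-1, 2]]
Trace = 10 + 2 = 12
Determinant = 10*2 - (-1)^2 = 19
Discriminant = (12)^2 - 4*19 = 68.0
Eigenvalues: lambda_1 = 1.8769, lambda_2 = 10.1231
The function is convex.

1


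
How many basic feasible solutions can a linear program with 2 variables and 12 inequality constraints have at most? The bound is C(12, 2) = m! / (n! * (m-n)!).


Each vertex corresponds to some choice of n active constraints out of m, so the number of vertices is at most C(m, n) = m! / (n!(m-n)!).
m = 12, n = 2
Numerator: 12 * 11
Denominator: 2! = 2
C(12, 2) = 66


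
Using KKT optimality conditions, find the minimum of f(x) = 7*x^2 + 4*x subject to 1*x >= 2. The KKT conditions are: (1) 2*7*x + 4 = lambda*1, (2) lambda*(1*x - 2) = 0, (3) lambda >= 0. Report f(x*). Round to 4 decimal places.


Step 1: Try lambda = 0 (constraint inactive).
x_unc = -4/(2*7) = -0.2857
Check: 1*-0.2857 = -0.2857 < 2 -- violated!
Step 2: Constraint must be active: 1*x = 2
x* = 2/1 = 2.0
lambda = (2*7*2.0 + 4)/1 = 32.0
Step 3: Compute optimal value.
f(x*) = 7*2.0^2 + 4*2.0 = 36.0


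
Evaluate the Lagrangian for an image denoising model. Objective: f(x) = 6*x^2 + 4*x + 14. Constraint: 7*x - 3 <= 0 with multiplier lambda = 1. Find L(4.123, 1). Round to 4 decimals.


Step 1: Evaluate f(x).
f(4.123) = 6*4.123^2 + 4*4.123 + 14 = 132.4868
Step 2: Evaluate g(x).
g(4.123) = 7*4.123 - 3 = 25.861
Step 3: Compute Lagrangian.
L = 132.4868 + 1*25.861 = 158.3478


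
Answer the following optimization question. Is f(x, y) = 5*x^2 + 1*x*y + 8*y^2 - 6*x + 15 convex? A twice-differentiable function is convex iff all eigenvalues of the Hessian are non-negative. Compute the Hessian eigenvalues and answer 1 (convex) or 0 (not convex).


The Hessian of f(x,y) = 5*x^2 + 1*x*y + 8*y^2 - 6*x + 15 is:
H = [[10, 1], [1, 16]]
Trace = 10 + 16 = 26
Determinant = 10*16 - (1)^2 = 159
Discriminant = (26)^2 - 4*159 = 40.0
Eigenvalues: lambda_1 = 9.8377, lambda_2 = 16.1623
The function is convex.

1


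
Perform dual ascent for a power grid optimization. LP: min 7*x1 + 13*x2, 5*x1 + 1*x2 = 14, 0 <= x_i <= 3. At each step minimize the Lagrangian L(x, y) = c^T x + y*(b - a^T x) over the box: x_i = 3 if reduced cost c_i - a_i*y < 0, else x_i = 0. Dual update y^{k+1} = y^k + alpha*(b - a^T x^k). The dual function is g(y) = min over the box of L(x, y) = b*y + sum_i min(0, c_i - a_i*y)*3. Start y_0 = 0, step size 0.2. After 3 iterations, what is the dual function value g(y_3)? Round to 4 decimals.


Dual ascent for LP: min 7*x1 + 13*x2, 5*x1 + 1*x2 = 14, 0 <= x_i <= 3
Step 1: y^k = 0.0, reduced costs: (7.0, 13.0)
  x^k = (0.0, 0.0), subgradient = b - a^T x = 14.0
  y^{k+1} = 0.0 + 0.2*14.0 = 2.8
Step 2: y^k = 2.8, reduced costs: (-7.0, 10.2)
  x^k = (3.0, 0.0), subgradient = b - a^T x = -1.0
  y^{k+1} = 2.8 + 0.2*-1.0 = 2.6
Step 3: y^k = 2.6, reduced costs: (-6.0, 10.4)
  x^k = (3.0, 0.0), subgradient = b - a^T x = -1.0
  y^{k+1} = 2.6 + 0.2*-1.0 = 2.4
Dual objective at y_3 = 2.4: reduced costs (-5.0, 10.6), box minimizer x = (3.0, 0.0)
g(y_3) = b*y + (c1 - a1*y)*x1 + (c2 - a2*y)*x2 = 14*2.4 + (-5.0)*3.0 + 10.6*0.0 = 33.6 - 15.0 + 0.0 = 18.6


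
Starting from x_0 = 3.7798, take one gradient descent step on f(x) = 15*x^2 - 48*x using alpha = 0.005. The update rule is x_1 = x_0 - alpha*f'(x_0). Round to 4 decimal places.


We compute the gradient at x_0 and apply the update.
f'(x) = 30*x - 48
f'(3.7798) = 30*3.7798 - 48 = 65.394
x_1 = 3.7798 - 0.005*65.394 = 3.4528


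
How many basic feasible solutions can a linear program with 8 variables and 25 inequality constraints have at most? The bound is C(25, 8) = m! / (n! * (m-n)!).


Each vertex corresponds to some choice of n active constraints out of m, so the number of vertices is at most C(m, n) = m! / (n!(m-n)!).
m = 25, n = 8
Numerator: 25 * 24 * 23 * 22 * 21 * 20 * 19 * 18
Denominator: 8! = 40320
C(25, 8) = 1081575


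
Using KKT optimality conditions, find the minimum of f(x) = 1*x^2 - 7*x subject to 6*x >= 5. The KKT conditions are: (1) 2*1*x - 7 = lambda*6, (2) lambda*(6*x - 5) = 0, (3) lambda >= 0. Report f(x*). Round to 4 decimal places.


Step 1: Try lambda = 0 (constraint inactive).
Stationarity: 2*1*x - 7 = 0
x* = 7/(2*1) = 3.5
Check constraint: 6*3.5 = 21.0 >= 5 -- satisfied.
Step 2: Compute optimal value.
f(x*) = 1*3.5^2 - 7*3.5 = -12.25


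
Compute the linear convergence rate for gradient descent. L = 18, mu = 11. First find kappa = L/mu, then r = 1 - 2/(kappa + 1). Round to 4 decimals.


Step 1: Compute the condition number.
kappa = L/mu = 18/11 = 1.6364
Step 2: Compute the convergence rate.
r = 1 - 2/(kappa + 1) = 1 - 2*mu/(L + mu) = (L - mu)/(L + mu) = 7/29 = 0.2414


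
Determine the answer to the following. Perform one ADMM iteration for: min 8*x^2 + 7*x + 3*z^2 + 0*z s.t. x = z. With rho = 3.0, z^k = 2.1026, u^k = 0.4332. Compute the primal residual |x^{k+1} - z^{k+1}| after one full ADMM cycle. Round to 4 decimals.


ADMM iteration with rho = 3.0, z^k = 2.1026, u^k = 0.4332
Step 1: x-update.
Minimize 8*x^2 + 7*x + (3.0/2)*(x - 2.1026 + 0.4332)^2
FOC: (2*8 + 3.0)*x = -7 + 3.0*(2.1026 - 0.4332)
x^{k+1} = -0.1048
Step 2: z-update.
Minimize 3*z^2 + 0*z + (3.0/2)*(-0.1048 - z + 0.4332)^2
FOC: (2*3 + 3.0)*z = 0 + 3.0*(-0.1048 + 0.4332)
z^{k+1} = 0.1095
Step 3: u-update.
u^{k+1} = 0.4332 - 0.1048 - 0.1095 = 0.2189
Step 4: Primal residual = |-0.1048 - 0.1095| = 0.2143


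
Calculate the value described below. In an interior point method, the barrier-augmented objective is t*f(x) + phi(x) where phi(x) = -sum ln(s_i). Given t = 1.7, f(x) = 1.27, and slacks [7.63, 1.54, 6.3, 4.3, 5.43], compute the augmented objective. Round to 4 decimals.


Step 1: Compute log-barrier.
ln values: [2.0321, 0.4318, 1.8405, 1.4586, 1.6919]
phi = -(2.0321 + 0.4318 + 1.8405 + 1.4586 + 1.6919) = -7.455
Step 2: Compute augmented objective.
t*f(x) = 1.7*1.27 = 2.159
Total = 2.159 - 7.455 = -5.296


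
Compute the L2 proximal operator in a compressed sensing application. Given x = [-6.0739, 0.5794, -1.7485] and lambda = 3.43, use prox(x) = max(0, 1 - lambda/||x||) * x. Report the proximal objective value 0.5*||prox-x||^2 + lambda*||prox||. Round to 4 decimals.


Step 1: Compute ||x||.
||x|| = 6.3471
Step 2: Compute scaling factor.
scale = max(0, 1 - 3.43/6.3471) = 0.4596
Step 3: prox(x) = [-2.7915, 0.2663, -0.8036]
||prox(x)|| = 2.9171
Step 4: Proximal objective.
0.5*||prox-x||^2 = 5.8825
lambda*||prox|| = 10.0057
Total = 15.888


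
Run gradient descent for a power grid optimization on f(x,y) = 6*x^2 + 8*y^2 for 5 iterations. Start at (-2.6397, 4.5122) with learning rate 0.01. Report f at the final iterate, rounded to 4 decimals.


Gradient descent on f(x,y) = 6*x^2 + 8*y^2.
Starting point: (-2.6397, 4.5122), alpha = 0.01
Step 1: grad_x = 2*6*-2.6397 = -31.6764, grad_y = 2*8*4.5122 = 72.1952
  x_1 = -2.6397 - 0.01*-31.6764 = -2.3229
  y_1 = 4.5122 - 0.01*72.1952 = 3.7902
Step 2: grad_x = 2*6*-2.3229 = -27.8752, grad_y = 2*8*3.7902 = 60.644
  x_2 = -2.3229 - 0.01*-27.8752 = -2.0442
  y_2 = 3.7902 - 0.01*60.644 = 3.1838
Step 3: grad_x = 2*6*-2.0442 = -24.5302, grad_y = 2*8*3.1838 = 50.9409
  x_3 = -2.0442 - 0.01*-24.5302 = -1.7989
  y_3 = 3.1838 - 0.01*50.9409 = 2.6744
Step 4: grad_x = 2*6*-1.7989 = -21.5866, grad_y = 2*8*2.6744 = 42.7904
  x_4 = -1.7989 - 0.01*-21.5866 = -1.583
  y_4 = 2.6744 - 0.01*42.7904 = 2.2465
Step 5: grad_x = 2*6*-1.583 = -18.9962, grad_y = 2*8*2.2465 = 35.9439
  x_5 = -1.583 - 0.01*-18.9962 = -1.3931
  y_5 = 2.2465 - 0.01*35.9439 = 1.8871
f(-1.3931, 1.8871) = 6*(-1.3931)^2 + 8*1.8871^2 = 40.1314


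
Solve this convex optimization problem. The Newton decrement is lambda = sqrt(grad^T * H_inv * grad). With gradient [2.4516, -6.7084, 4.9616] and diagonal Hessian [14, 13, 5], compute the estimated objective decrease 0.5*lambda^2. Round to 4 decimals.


Step 1: H is diagonal, so H^(-1) * g = [0.1751, -0.516, 0.9923].
Step 2: g^T H^(-1) g = sum_i g_i^2 / H_ii
  = (2.4516)^2/14 + (-6.7084)^2/13 + (4.9616)^2/5
  = 0.4293 + 3.4617 + 4.9235 = 8.8145
Step 3: Objective decrease = 0.5 * g^T H^(-1) g = 4.4073


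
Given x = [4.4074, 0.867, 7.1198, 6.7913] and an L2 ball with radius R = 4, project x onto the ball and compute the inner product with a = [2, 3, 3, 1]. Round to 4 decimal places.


Step 1: Compute ||x|| (intermediates to 6 decimals).
||x|| = sqrt(4.4074^2 + 0.867^2 + 7.1198^2 + 6.7913^2) = 10.816199
Step 2: Project.
Since ||x|| > R, scale = R/||x|| = 4/10.816199 = 0.369816, proj(x) = scale * x
proj(x) = [1.629927, 0.32063, 2.633016, 2.511531]
Step 3: Dot product.
a^T * proj(x) = 2*1.629927 + 3*0.32063 + 3*2.633016 + 1*2.511531 = 14.6323


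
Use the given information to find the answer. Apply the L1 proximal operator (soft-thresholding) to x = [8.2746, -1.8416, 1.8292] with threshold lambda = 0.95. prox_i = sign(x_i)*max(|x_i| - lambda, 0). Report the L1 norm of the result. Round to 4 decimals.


Soft-thresholding with lambda = 0.95:
prox(8.2746) = sign(8.2746)*max(|8.2746| - 0.95, 0) = 7.3246
prox(-1.8416) = sign(-1.8416)*max(|-1.8416| - 0.95, 0) = -0.8916
prox(1.8292) = sign(1.8292)*max(|1.8292| - 0.95, 0) = 0.8792
prox(x) = [7.3246, -0.8916, 0.8792]
||prox(x)||_1 = 7.3246 + 0.8916 + 0.8792 = 9.0954


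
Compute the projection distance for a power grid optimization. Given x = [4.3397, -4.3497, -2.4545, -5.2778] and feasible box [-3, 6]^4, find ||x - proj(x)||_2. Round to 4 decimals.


Project each component onto [-3, 6].
clip(4.3397) = 4.3397, clip(-4.3497) = -3.0, clip(-2.4545) = -2.4545, clip(-5.2778) = -3.0
Projection = [4.3397, -3.0, -2.4545, -3.0]
Squared diffs: [0.0, 1.8217, 0.0, 5.1884]
Distance = sqrt(7.0101) = 2.6477


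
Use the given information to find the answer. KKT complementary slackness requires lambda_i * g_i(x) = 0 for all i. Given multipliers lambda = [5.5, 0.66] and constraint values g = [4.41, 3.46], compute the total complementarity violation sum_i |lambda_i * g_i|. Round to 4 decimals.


KKT complementary slackness check:
lambda_1 * g_1 = 5.5 * 4.41 = 24.255
lambda_2 * g_2 = 0.66 * 3.46 = 2.2836
Total violation = 24.255 + 2.2836 = 26.5386


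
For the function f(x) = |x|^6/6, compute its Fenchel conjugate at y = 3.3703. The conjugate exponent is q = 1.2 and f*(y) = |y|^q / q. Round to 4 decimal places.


The conjugate exponent q satisfies 1/p + 1/q = 1.
p = 6, so q = 6/(6 - 1) = 1.2
|y|^q = 3.3703^1.2 = 4.2974
f*(3.3703) = 4.2974 / 1.2 = 3.5811


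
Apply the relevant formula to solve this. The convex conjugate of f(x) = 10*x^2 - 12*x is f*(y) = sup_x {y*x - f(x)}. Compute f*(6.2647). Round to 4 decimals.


f*(y) = sup_x {y*x - a*x^2 - b*x} = sup_x {(y-b)*x - a*x^2}
FOC: (y - b) - 2a*x = 0 => x* = (y - b)/(2a)
x* = (6.2647 + 12)/(2*10) = 0.9132
f*(6.2647) = (y-b)^2/(4a) = (6.2647 + 12)^2/(4*10)
= 333.5993/40 = 8.34


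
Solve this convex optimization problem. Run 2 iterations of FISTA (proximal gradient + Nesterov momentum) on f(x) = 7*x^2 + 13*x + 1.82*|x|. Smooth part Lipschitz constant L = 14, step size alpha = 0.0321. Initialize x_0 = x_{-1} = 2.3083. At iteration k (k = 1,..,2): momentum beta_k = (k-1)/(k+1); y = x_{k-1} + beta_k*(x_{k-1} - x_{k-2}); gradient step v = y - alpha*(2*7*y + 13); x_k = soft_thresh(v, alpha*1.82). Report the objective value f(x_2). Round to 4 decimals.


FISTA on f(x) = 7*x^2 + 13*x + 1.82*|x|
L = 14, alpha = 0.0321
Iteration 1: beta = 0.0, y = 2.3083 + 0.0*(2.3083 - 2.3083) = 2.3083
  grad(y) = 45.3162, v = y - alpha*grad = 0.8536
  prox(v) = soft_thresh(0.8536, 0.0584) = 0.7952
Iteration 2: beta = 0.3333, y = 0.7952 + 0.3333*(0.7952 - 2.3083) = 0.2909
  grad(y) = 17.0722, v = y - alpha*grad = -0.2571
  prox(v) = soft_thresh(-0.2571, 0.0584) = -0.1987
f(x_2) = 7*(-0.1987)^2 + 13*(-0.1987) + 1.82*|-0.1987| = -1.9453


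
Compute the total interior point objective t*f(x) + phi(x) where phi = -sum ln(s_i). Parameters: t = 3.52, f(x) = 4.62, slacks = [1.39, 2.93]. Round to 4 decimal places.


Step 1: Compute log-barrier.
ln values: [0.3293, 1.075]
phi = -(0.3293 + 1.075) = -1.4043
Step 2: Compute augmented objective.
t*f(x) = 3.52*4.62 = 16.2624
Total = 16.2624 - 1.4043 = 14.8581


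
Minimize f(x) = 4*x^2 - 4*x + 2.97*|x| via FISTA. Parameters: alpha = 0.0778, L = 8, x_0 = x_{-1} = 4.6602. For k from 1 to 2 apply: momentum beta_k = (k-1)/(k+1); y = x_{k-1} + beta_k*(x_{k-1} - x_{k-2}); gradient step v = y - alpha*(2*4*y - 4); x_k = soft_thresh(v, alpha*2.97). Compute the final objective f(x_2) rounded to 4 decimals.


FISTA on f(x) = 4*x^2 - 4*x + 2.97*|x|
L = 8, alpha = 0.0778
Iteration 1: beta = 0.0, y = 4.6602 + 0.0*(4.6602 - 4.6602) = 4.6602
  grad(y) = 33.2816, v = y - alpha*grad = 2.0709
  prox(v) = soft_thresh(2.0709, 0.2311) = 1.8398
Iteration 2: beta = 0.3333, y = 1.8398 + 0.3333*(1.8398 - 4.6602) = 0.8997
  grad(y) = 3.1976, v = y - alpha*grad = 0.6509
  prox(v) = soft_thresh(0.6509, 0.2311) = 0.4199
f(x_2) = 4*0.4199^2 - 4*0.4199 + 2.97*|0.4199| = 0.2727


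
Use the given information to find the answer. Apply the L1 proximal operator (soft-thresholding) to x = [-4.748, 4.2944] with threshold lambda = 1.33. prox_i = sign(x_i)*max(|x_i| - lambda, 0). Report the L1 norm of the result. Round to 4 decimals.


Soft-thresholding with lambda = 1.33:
prox(-4.748) = sign(-4.748)*max(|-4.748| - 1.33, 0) = -3.418
prox(4.2944) = sign(4.2944)*max(|4.2944| - 1.33, 0) = 2.9644
prox(x) = [-3.418, 2.9644]
||prox(x)||_1 = 3.418 + 2.9644 = 6.3824


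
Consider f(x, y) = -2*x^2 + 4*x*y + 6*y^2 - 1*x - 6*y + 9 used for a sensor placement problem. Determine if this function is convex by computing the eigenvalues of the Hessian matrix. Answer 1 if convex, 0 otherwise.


The Hessian of f(x,y) = -2*x^2 + 4*x*y + 6*y^2 - 1*x - 6*y + 9 is:
H = [[-4, 4], [4, 12]]
Trace = -4 + 12 = 8
Determinant = -4*12 - (4)^2 = -64
Discriminant = (8)^2 - 4*-64 = 320.0
Eigenvalues: lambda_1 = -4.9443, lambda_2 = 12.9443
The function is not convex.

0


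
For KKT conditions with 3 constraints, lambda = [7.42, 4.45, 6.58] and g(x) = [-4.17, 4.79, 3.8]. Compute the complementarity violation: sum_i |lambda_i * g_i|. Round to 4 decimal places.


KKT complementary slackness check:
lambda_1 * g_1 = 7.42 * -4.17 = -30.9414
lambda_2 * g_2 = 4.45 * 4.79 = 21.3155
lambda_3 * g_3 = 6.58 * 3.8 = 25.004
Total violation = 30.9414 + 21.3155 + 25.004 = 77.2609


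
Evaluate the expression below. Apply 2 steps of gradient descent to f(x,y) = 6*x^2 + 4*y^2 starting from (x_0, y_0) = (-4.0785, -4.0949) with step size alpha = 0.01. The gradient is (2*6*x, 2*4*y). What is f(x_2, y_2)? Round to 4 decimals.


Gradient descent on f(x,y) = 6*x^2 + 4*y^2.
Starting point: (-4.0785, -4.0949), alpha = 0.01
Step 1: grad_x = 2*6*-4.0785 = -48.942, grad_y = 2*4*-4.0949 = -32.7592
  x_1 = -4.0785 - 0.01*-48.942 = -3.5891
  y_1 = -4.0949 - 0.01*-32.7592 = -3.7673
Step 2: grad_x = 2*6*-3.5891 = -43.069, grad_y = 2*4*-3.7673 = -30.1385
  x_2 = -3.5891 - 0.01*-43.069 = -3.1584
  y_2 = -3.7673 - 0.01*-30.1385 = -3.4659
f(-3.1584, -3.4659) = 6*(-3.1584)^2 + 4*(-3.4659)^2 = 107.9031


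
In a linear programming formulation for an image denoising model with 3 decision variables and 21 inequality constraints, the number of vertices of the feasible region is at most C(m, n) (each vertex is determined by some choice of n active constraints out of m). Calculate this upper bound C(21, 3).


Each vertex corresponds to some choice of n active constraints out of m, so the number of vertices is at most C(m, n) = m! / (n!(m-n)!).
m = 21, n = 3
Numerator: 21 * 20 * 19
Denominator: 3! = 6
C(21, 3) = 1330


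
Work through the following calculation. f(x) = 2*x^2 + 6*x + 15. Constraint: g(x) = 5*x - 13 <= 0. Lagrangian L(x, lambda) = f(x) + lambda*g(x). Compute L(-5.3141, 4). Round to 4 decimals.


Step 1: Evaluate f(x).
f(-5.3141) = 2*(-5.3141)^2 + 6*(-5.3141) + 15 = 39.5947
Step 2: Evaluate g(x).
g(-5.3141) = 5*-5.3141 - 13 = -39.5705
Step 3: Compute Lagrangian.
L = 39.5947 + 4*-39.5705 = -118.6873


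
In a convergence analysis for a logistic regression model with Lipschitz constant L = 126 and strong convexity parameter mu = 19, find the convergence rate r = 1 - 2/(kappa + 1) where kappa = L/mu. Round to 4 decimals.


Step 1: Compute the condition number.
kappa = L/mu = 126/19 = 6.6316
Step 2: Compute the convergence rate.
r = 1 - 2/(kappa + 1) = 1 - 2*mu/(L + mu) = (L - mu)/(L + mu) = 107/145 = 0.7379


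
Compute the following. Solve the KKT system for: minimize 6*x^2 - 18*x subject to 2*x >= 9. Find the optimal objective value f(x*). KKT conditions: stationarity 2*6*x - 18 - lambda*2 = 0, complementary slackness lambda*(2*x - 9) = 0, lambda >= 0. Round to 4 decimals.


Step 1: Try lambda = 0 (constraint inactive).
x_unc = 18/(2*6) = 1.5
Check: 2*1.5 = 3.0 < 9 -- violated!
Step 2: Constraint must be active: 2*x = 9
x* = 9/2 = 4.5
lambda = (2*6*4.5 - 18)/2 = 18.0
Step 3: Compute optimal value.
f(x*) = 6*4.5^2 - 18*4.5 = 40.5


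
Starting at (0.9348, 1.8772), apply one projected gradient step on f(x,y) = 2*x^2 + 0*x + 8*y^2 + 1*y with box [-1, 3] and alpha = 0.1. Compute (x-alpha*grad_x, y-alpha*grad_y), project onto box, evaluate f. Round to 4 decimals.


Step 1: Compute gradient at (0.9348, 1.8772).
grad_x = 2*2*0.9348 + 0 = 3.7392
grad_y = 2*8*1.8772 + 1 = 31.0352
Step 2: Gradient step.
x_raw = 0.9348 - 0.1*3.7392 = 0.5609
y_raw = 1.8772 - 0.1*31.0352 = -1.2263
Step 3: Project onto [-1, 3].
x_proj = clip(0.5609) = 0.5609
y_proj = clip(-1.2263) = -1.0
Step 4: Evaluate f.
f(0.5609, -1.0) = 7.6292


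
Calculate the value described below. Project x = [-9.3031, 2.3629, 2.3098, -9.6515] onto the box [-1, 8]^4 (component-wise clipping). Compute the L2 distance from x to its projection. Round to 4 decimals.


Project each component onto [-1, 8].
clip(-9.3031) = -1.0, clip(2.3629) = 2.3629, clip(2.3098) = 2.3098, clip(-9.6515) = -1.0
Projection = [-1.0, 2.3629, 2.3098, -1.0]
Squared diffs: [68.9415, 0.0, 0.0, 74.8485]
Distance = sqrt(143.79) = 11.9912


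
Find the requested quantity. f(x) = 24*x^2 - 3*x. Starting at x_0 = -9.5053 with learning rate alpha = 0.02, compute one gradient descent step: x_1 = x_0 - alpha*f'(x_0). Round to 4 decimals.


We compute the gradient at x_0 and apply the update.
f'(x) = 48*x - 3
f'(-9.5053) = 48*-9.5053 - 3 = -459.2544
x_1 = -9.5053 - 0.02*-459.2544 = -0.3202


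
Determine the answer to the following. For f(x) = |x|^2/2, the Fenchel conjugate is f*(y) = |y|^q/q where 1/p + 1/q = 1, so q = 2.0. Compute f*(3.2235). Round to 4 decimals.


The conjugate exponent q satisfies 1/p + 1/q = 1.
p = 2, so q = 2/(2 - 1) = 2.0
|y|^q = 3.2235^2.0 = 10.391
f*(3.2235) = 10.391 / 2.0 = 5.1955


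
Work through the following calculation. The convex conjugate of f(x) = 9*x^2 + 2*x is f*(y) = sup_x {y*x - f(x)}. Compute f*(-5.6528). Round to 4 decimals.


f*(y) = sup_x {y*x - a*x^2 - b*x} = sup_x {(y-b)*x - a*x^2}
FOC: (y - b) - 2a*x = 0 => x* = (y - b)/(2a)
x* = (-5.6528 - 2)/(2*9) = -0.4252
f*(-5.6528) = (y-b)^2/(4a) = (-5.6528 - 2)^2/(4*9)
= 58.5653/36 = 1.6268


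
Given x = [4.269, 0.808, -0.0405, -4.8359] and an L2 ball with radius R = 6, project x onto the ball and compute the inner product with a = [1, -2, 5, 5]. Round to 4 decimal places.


Step 1: Compute ||x|| (intermediates to 6 decimals).
||x|| = sqrt(4.269^2 + 0.808^2 + (-0.0405)^2 + (-4.8359)^2) = 6.501138
Step 2: Project.
Since ||x|| > R, scale = R/||x|| = 6/6.501138 = 0.922915, proj(x) = scale * x
proj(x) = [3.939924, 0.745715, -0.037378, -4.463125]
Step 3: Dot product.
a^T * proj(x) = 1*3.939924 - 2*0.745715 + 5*(-0.037378) + 5*(-4.463125) = -20.054


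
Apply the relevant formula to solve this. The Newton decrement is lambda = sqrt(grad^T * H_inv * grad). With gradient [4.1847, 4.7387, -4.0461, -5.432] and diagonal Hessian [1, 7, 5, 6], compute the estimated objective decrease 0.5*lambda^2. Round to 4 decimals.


Step 1: H is diagonal, so H^(-1) * g = [4.1847, 0.677, -0.8092, -0.9053].
Step 2: g^T H^(-1) g = sum_i g_i^2 / H_ii
  = (4.1847)^2/1 + (4.7387)^2/7 + (-4.0461)^2/5 + (-5.432)^2/6
  = 17.5117 + 3.2079 + 3.2742 + 4.9178 = 28.9116
Step 3: Objective decrease = 0.5 * g^T H^(-1) g = 14.4558


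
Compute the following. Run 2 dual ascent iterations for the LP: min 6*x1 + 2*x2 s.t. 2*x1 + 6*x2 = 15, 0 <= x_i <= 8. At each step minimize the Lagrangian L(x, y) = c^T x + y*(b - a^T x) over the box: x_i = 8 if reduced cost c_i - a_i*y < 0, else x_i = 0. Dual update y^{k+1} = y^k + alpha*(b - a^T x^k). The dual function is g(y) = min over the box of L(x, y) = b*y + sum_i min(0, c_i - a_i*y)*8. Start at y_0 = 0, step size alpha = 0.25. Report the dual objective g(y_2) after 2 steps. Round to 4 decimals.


Dual ascent for LP: min 6*x1 + 2*x2, 2*x1 + 6*x2 = 15, 0 <= x_i <= 8
Step 1: y^k = 0.0, reduced costs: (6.0, 2.0)
  x^k = (0.0, 0.0), subgradient = b - a^T x = 15.0
  y^{k+1} = 0.0 + 0.25*15.0 = 3.75
Step 2: y^k = 3.75, reduced costs: (-1.5, -20.5)
  x^k = (8.0, 8.0), subgradient = b - a^T x = -49.0
  y^{k+1} = 3.75 + 0.25*-49.0 = -8.5
Dual objective at y_2 = -8.5: reduced costs (23.0, 53.0), box minimizer x = (0.0, 0.0)
g(y_2) = b*y + (c1 - a1*y)*x1 + (c2 - a2*y)*x2 = 15*(-8.5) + 23.0*0.0 + 53.0*0.0 = -127.5 + 0.0 + 0.0 = -127.5


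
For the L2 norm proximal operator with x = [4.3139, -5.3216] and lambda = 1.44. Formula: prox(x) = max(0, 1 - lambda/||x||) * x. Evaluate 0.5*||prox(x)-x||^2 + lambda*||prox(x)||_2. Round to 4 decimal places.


Step 1: Compute ||x||.
||x|| = 6.8505
Step 2: Compute scaling factor.
scale = max(0, 1 - 1.44/6.8505) = 0.7898
Step 3: prox(x) = [3.4071, -4.203]
||prox(x)|| = 5.4105
Step 4: Proximal objective.
0.5*||prox-x||^2 = 1.0368
lambda*||prox|| = 7.7911
Total = 8.8279


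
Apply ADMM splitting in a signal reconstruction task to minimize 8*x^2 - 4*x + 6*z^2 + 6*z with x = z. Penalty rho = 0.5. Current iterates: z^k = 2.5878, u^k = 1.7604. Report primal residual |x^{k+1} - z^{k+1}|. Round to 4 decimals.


ADMM iteration with rho = 0.5, z^k = 2.5878, u^k = 1.7604
Step 1: x-update.
Minimize 8*x^2 - 4*x + (0.5/2)*(x - 2.5878 + 1.7604)^2
FOC: (2*8 + 0.5)*x = 4 + 0.5*(2.5878 - 1.7604)
x^{k+1} = 0.2675
Step 2: z-update.
Minimize 6*z^2 + 6*z + (0.5/2)*(0.2675 - z + 1.7604)^2
FOC: (2*6 + 0.5)*z = -6 + 0.5*(0.2675 + 1.7604)
z^{k+1} = -0.3989
Step 3: u-update.
u^{k+1} = 1.7604 + 0.2675 + 0.3989 = 2.4268
Step 4: Primal residual = |0.2675 + 0.3989| = 0.6664


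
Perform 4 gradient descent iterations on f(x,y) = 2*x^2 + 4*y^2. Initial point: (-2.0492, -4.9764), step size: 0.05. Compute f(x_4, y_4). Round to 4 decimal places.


Gradient descent on f(x,y) = 2*x^2 + 4*y^2.
Starting point: (-2.0492, -4.9764), alpha = 0.05
Step 1: grad_x = 2*2*-2.0492 = -8.1968, grad_y = 2*4*-4.9764 = -39.8112
  x_1 = -2.0492 - 0.05*-8.1968 = -1.6394
  y_1 = -4.9764 - 0.05*-39.8112 = -2.9858
Step 2: grad_x = 2*2*-1.6394 = -6.5574, grad_y = 2*4*-2.9858 = -23.8867
  x_2 = -1.6394 - 0.05*-6.5574 = -1.3115
  y_2 = -2.9858 - 0.05*-23.8867 = -1.7915
Step 3: grad_x = 2*2*-1.3115 = -5.246, grad_y = 2*4*-1.7915 = -14.332
  x_3 = -1.3115 - 0.05*-5.246 = -1.0492
  y_3 = -1.7915 - 0.05*-14.332 = -1.0749
Step 4: grad_x = 2*2*-1.0492 = -4.1968, grad_y = 2*4*-1.0749 = -8.5992
  x_4 = -1.0492 - 0.05*-4.1968 = -0.8394
  y_4 = -1.0749 - 0.05*-8.5992 = -0.6449
f(-0.8394, -0.6449) = 2*(-0.8394)^2 + 4*(-0.6449)^2 = 3.0728


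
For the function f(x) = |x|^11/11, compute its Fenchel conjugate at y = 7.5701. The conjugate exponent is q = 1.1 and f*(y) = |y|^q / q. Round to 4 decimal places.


The conjugate exponent q satisfies 1/p + 1/q = 1.
p = 11, so q = 11/(11 - 1) = 1.1
|y|^q = 7.5701^1.1 = 9.2685
f*(7.5701) = 9.2685 / 1.1 = 8.426


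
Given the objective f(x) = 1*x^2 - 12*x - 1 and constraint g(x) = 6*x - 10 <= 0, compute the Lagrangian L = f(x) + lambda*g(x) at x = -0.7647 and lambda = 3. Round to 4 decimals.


Step 1: Evaluate f(x).
f(-0.7647) = 1*(-0.7647)^2 - 12*(-0.7647) - 1 = 8.7612
Step 2: Evaluate g(x).
g(-0.7647) = 6*-0.7647 - 10 = -14.5882
Step 3: Compute Lagrangian.
L = 8.7612 + 3*-14.5882 = -35.0034


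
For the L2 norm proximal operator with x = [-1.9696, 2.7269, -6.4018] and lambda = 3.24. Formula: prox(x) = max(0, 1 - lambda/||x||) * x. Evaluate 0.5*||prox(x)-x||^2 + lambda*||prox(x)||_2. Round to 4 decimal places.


Step 1: Compute ||x||.
||x|| = 7.2318
Step 2: Compute scaling factor.
scale = max(0, 1 - 3.24/7.2318) = 0.552
Step 3: prox(x) = [-1.0872, 1.5052, -3.5336]
||prox(x)|| = 3.9918
Step 4: Proximal objective.
0.5*||prox-x||^2 = 5.2488
lambda*||prox|| = 12.9334
Total = 18.1821


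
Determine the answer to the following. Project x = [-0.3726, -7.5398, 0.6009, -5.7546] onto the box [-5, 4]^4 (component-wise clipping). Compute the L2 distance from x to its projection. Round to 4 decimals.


Project each component onto [-5, 4].
clip(-0.3726) = -0.3726, clip(-7.5398) = -5.0, clip(0.6009) = 0.6009, clip(-5.7546) = -5.0
Projection = [-0.3726, -5.0, 0.6009, -5.0]
Squared diffs: [0.0, 6.4506, 0.0, 0.5694]
Distance = sqrt(7.02) = 2.6495


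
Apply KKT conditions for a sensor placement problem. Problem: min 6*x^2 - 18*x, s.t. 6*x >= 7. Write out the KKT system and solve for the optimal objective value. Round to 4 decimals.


Step 1: Try lambda = 0 (constraint inactive).
Stationarity: 2*6*x - 18 = 0
x* = 18/(2*6) = 1.5
Check constraint: 6*1.5 = 9.0 >= 7 -- satisfied.
Step 2: Compute optimal value.
f(x*) = 6*1.5^2 - 18*1.5 = -13.5


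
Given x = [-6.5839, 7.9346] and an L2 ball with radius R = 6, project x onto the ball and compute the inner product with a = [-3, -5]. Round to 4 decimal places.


Step 1: Compute ||x|| (intermediates to 6 decimals).
||x|| = sqrt((-6.5839)^2 + 7.9346^2) = 10.310462
Step 2: Project.
Since ||x|| > R, scale = R/||x|| = 6/10.310462 = 0.581933, proj(x) = scale * x
proj(x) = [-3.831389, 4.617406]
Step 3: Dot product.
a^T * proj(x) = -3*(-3.831389) - 5*4.617406 = -11.5929


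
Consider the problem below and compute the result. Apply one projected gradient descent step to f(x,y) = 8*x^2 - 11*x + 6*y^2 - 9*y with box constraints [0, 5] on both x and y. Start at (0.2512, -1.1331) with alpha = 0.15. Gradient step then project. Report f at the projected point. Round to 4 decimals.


Step 1: Compute gradient at (0.2512, -1.1331).
grad_x = 2*8*0.2512 - 11 = -6.9808
grad_y = 2*6*-1.1331 - 9 = -22.5972
Step 2: Gradient step.
x_raw = 0.2512 - 0.15*-6.9808 = 1.2983
y_raw = -1.1331 - 0.15*-22.5972 = 2.2565
Step 3: Project onto [0, 5].
x_proj = clip(1.2983) = 1.2983
y_proj = clip(2.2565) = 2.2565
Step 4: Evaluate f.
f(1.2983, 2.2565) = 9.4455


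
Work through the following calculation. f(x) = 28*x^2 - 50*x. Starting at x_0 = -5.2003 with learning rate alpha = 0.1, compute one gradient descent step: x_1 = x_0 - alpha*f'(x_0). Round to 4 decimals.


We compute the gradient at x_0 and apply the update.
f'(x) = 56*x - 50
f'(-5.2003) = 56*-5.2003 - 50 = -341.2168
x_1 = -5.2003 - 0.1*-341.2168 = 28.9214


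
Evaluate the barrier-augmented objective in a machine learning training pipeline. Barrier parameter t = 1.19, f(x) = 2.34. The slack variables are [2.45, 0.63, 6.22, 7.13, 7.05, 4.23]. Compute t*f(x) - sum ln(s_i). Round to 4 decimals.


Step 1: Compute log-barrier.
ln values: [0.8961, -0.462, 1.8278, 1.9643, 1.953, 1.4422]
phi = -(0.8961 - 0.462 + 1.8278 + 1.9643 + 1.953 + 1.4422) = -7.6214
Step 2: Compute augmented objective.
t*f(x) = 1.19*2.34 = 2.7846
Total = 2.7846 - 7.6214 = -4.8368


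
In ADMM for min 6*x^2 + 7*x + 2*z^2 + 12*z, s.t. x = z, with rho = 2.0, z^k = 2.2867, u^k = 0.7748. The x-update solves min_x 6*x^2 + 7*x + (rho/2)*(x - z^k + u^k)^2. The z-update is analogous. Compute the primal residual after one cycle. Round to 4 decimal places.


ADMM iteration with rho = 2.0, z^k = 2.2867, u^k = 0.7748
Step 1: x-update.
Minimize 6*x^2 + 7*x + (2.0/2)*(x - 2.2867 + 0.7748)^2
FOC: (2*6 + 2.0)*x = -7 + 2.0*(2.2867 - 0.7748)
x^{k+1} = -0.284
Step 2: z-update.
Minimize 2*z^2 + 12*z + (2.0/2)*(-0.284 - z + 0.7748)^2
FOC: (2*2 + 2.0)*z = -12 + 2.0*(-0.284 + 0.7748)
z^{k+1} = -1.8364
Step 3: u-update.
u^{k+1} = 0.7748 - 0.284 + 1.8364 = 2.3272
Step 4: Primal residual = |-0.284 + 1.8364| = 1.5524


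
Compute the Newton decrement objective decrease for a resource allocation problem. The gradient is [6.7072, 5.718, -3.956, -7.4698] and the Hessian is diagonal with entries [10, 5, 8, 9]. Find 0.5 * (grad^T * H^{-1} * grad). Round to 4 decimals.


Step 1: H is diagonal, so H^(-1) * g = [0.6707, 1.1436, -0.4945, -0.83].
Step 2: g^T H^(-1) g = sum_i g_i^2 / H_ii
  = (6.7072)^2/10 + (5.718)^2/5 + (-3.956)^2/8 + (-7.4698)^2/9
  = 4.4987 + 6.5391 + 1.9562 + 6.1998 = 19.1938
Step 3: Objective decrease = 0.5 * g^T H^(-1) g = 9.5969
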